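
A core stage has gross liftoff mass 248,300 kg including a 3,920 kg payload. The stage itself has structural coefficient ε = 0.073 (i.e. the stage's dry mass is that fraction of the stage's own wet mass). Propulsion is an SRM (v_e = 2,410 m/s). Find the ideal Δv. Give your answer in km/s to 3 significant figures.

Stage wet mass = m₀ − payload = 248,300 − 3,920 = 244,380 kg.
Stage dry mass = ε × stage wet mass = 0.073 × 244,380 = 17,839.7 kg.
Burnout mass m_f = stage dry + payload = 17,839.7 + 3,920 = 21,759.7 kg.
Δv = v_e · ln(248,300/21,759.7) = 2410.0 × ln(11.41) = 2410.0 × 2.4346 ≈ 5867 m/s.

Δv ≈ 5.87 km/s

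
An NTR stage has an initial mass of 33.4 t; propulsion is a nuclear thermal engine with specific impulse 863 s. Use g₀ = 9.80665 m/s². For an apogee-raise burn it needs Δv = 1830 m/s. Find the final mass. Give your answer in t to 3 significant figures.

v_e = Isp · g₀ = 863 × 9.80665 = 8463.1 m/s.
m₀/m_f = exp(Δv / v_e) = exp(1830 / 8463.1) = exp(0.2162) = 1.2414.
m_f = m₀ / 1.2414 = 33.4 / 1.2414 = 26.9051 t.

final mass ≈ 26.9 t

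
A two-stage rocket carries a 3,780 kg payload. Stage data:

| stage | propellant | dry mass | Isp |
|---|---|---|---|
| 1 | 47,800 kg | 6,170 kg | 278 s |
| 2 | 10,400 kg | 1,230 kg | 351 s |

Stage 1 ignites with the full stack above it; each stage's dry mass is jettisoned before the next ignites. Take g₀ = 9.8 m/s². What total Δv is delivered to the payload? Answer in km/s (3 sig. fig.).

Δv ≈ 7.05 km/s

Ignition mass of stage 1 = 47,800+6,170 + 10,400+1,230 + 3,780 = 69,380 kg.
Stage 1: m₀ = 69,380 kg, m_f = 69,380 − 47,800 = 21,580 kg; Δv = 278×9.8×ln(3.215) = 2724.4×1.1678 ≈ 3182 m/s.
Stage 2: m₀ = 15,410 kg, m_f = 15,410 − 10,400 = 5,010 kg; Δv = 351×9.8×ln(3.076) = 3439.8×1.1236 ≈ 3865 m/s.
Total Δv = 3182 + 3865 = 7047 m/s.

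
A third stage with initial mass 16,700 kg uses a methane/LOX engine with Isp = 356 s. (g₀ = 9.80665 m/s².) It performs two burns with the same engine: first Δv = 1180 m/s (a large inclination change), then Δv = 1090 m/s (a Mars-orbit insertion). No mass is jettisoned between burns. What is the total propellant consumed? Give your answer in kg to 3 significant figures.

v_e = Isp · g₀ = 356 × 9.80665 = 3491.2 m/s.
After the first burn: m = 16700 × exp(−1180/3491.2) = 16700 × 0.71320 = 11,910.4 kg.
After the second burn: m = 11,910.4 × exp(−1090/3491.2) = 11,910.4 × 0.73182 = 8,716.27 kg.
Total propellant = m₀ − m_final = 16700 − 8,716.27 = 7,983.73 kg.

total propellant consumed ≈ 7980 kg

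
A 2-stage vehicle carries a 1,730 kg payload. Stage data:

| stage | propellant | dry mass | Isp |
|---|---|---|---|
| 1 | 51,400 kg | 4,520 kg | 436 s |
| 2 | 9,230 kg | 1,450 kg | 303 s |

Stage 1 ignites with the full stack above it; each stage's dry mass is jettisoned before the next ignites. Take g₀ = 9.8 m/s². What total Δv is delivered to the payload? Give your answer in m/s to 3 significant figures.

Δv ≈ 10000 m/s

Ignition mass of stage 1 = 51,400+4,520 + 9,230+1,450 + 1,730 = 68,330 kg.
Stage 1: m₀ = 68,330 kg, m_f = 68,330 − 51,400 = 16,930 kg; Δv = 436×9.8×ln(4.036) = 4272.8×1.3953 ≈ 5962 m/s.
Stage 2: m₀ = 12,410 kg, m_f = 12,410 − 9,230 = 3,180 kg; Δv = 303×9.8×ln(3.903) = 2969.4×1.3616 ≈ 4043 m/s.
Total Δv = 5962 + 4043 = 10005 m/s.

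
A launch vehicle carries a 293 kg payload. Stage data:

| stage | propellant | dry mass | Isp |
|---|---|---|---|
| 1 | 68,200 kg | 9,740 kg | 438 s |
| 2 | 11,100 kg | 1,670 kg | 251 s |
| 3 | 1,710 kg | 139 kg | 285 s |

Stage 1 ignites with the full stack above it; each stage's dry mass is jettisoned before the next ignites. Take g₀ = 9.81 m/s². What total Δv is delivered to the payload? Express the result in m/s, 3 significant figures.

Δv ≈ 13500 m/s

Ignition mass of stage 1 = 68,200+9,740 + 11,100+1,670 + 1,710+139 + 293 = 92,852 kg.
Stage 1: m₀ = 92,852 kg, m_f = 92,852 − 68,200 = 24,652 kg; Δv = 438×9.81×ln(3.767) = 4296.8×1.3261 ≈ 5698 m/s.
Stage 2: m₀ = 14,912 kg, m_f = 14,912 − 11,100 = 3,812 kg; Δv = 251×9.81×ln(3.912) = 2462.3×1.3640 ≈ 3359 m/s.
Stage 3: m₀ = 2,142 kg, m_f = 2,142 − 1,710 = 432 kg; Δv = 285×9.81×ln(4.958) = 2795.9×1.6011 ≈ 4476 m/s.
Total Δv = 5698 + 3359 + 4476 = 13533 m/s.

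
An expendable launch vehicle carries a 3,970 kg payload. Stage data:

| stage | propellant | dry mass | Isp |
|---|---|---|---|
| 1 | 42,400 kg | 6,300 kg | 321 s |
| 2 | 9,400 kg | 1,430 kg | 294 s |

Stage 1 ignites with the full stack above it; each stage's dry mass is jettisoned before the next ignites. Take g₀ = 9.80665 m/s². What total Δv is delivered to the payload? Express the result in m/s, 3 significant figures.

Δv ≈ 6380 m/s

Ignition mass of stage 1 = 42,400+6,300 + 9,400+1,430 + 3,970 = 63,500 kg.
Stage 1: m₀ = 63,500 kg, m_f = 63,500 − 42,400 = 21,100 kg; Δv = 321×9.80665×ln(3.009) = 3147.9×1.1018 ≈ 3468 m/s.
Stage 2: m₀ = 14,800 kg, m_f = 14,800 − 9,400 = 5,400 kg; Δv = 294×9.80665×ln(2.741) = 2883.2×1.0082 ≈ 2907 m/s.
Total Δv = 3468 + 2907 = 6375 m/s.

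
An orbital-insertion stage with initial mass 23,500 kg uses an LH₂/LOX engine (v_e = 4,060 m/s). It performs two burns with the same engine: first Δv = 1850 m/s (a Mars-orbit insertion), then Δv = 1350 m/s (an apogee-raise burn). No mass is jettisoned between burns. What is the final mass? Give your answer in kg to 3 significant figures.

After the first burn: m = 23500 × exp(−1850/4060.0) = 23500 × 0.63403 = 14,899.7 kg.
After the second burn: m = 14,899.7 × exp(−1350/4060.0) = 14,899.7 × 0.71712 = 10,684.9 kg.

final mass ≈ 10700 kg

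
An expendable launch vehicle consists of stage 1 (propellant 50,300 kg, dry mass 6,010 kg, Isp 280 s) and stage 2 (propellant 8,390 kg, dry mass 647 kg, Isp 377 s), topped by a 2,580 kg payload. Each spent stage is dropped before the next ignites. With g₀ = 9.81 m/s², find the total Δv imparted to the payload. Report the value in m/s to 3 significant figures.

Ignition mass of stage 1 = 50,300+6,010 + 8,390+647 + 2,580 = 67,927 kg.
Stage 1: m₀ = 67,927 kg, m_f = 67,927 − 50,300 = 17,627 kg; Δv = 280×9.81×ln(3.854) = 2746.8×1.3490 ≈ 3705 m/s.
Stage 2: m₀ = 11,617 kg, m_f = 11,617 − 8,390 = 3,227 kg; Δv = 377×9.81×ln(3.6) = 3698.4×1.2809 ≈ 4737 m/s.
Total Δv = 3705 + 4737 = 8442 m/s.

Δv ≈ 8440 m/s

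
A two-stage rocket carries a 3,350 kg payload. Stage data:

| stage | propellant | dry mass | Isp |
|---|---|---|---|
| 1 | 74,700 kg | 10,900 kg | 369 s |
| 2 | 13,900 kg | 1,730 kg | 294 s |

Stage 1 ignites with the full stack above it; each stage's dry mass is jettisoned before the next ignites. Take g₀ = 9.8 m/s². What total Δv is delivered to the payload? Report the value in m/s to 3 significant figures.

Δv ≈ 8330 m/s

Ignition mass of stage 1 = 74,700+10,900 + 13,900+1,730 + 3,350 = 104,580 kg.
Stage 1: m₀ = 104,580 kg, m_f = 104,580 − 74,700 = 29,880 kg; Δv = 369×9.8×ln(3.5) = 3616.2×1.2528 ≈ 4530 m/s.
Stage 2: m₀ = 18,980 kg, m_f = 18,980 − 13,900 = 5,080 kg; Δv = 294×9.8×ln(3.736) = 2881.2×1.3181 ≈ 3798 m/s.
Total Δv = 4530 + 3798 = 8328 m/s.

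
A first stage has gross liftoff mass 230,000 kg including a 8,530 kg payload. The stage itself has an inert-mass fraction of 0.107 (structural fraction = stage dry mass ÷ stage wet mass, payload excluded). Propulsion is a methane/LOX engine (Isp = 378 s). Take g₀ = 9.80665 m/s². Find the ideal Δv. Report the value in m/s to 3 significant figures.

Stage wet mass = m₀ − payload = 230,000 − 8,530 = 221,470 kg.
Stage dry mass = ε × stage wet mass = 0.107 × 221,470 = 23,697.3 kg.
Burnout mass m_f = stage dry + payload = 23,697.3 + 8,530 = 32,227.3 kg.
v_e = Isp · g₀ = 378 × 9.80665 = 3706.9 m/s.
Δv = v_e · ln(230,000/32,227.3) = 3706.9 × ln(7.137) = 3706.9 × 1.9653 ≈ 7285 m/s.

Δv ≈ 7290 m/s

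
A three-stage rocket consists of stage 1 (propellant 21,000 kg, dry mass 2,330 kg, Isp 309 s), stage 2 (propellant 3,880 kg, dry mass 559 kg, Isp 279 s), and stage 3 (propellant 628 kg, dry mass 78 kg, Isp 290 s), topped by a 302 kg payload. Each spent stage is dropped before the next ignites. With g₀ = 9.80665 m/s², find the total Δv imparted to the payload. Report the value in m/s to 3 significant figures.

Δv ≈ 10100 m/s

Ignition mass of stage 1 = 21,000+2,330 + 3,880+559 + 628+78 + 302 = 28,777 kg.
Stage 1: m₀ = 28,777 kg, m_f = 28,777 − 21,000 = 7,777 kg; Δv = 309×9.80665×ln(3.7) = 3030.3×1.3084 ≈ 3965 m/s.
Stage 2: m₀ = 5,447 kg, m_f = 5,447 − 3,880 = 1,567 kg; Δv = 279×9.80665×ln(3.476) = 2736.1×1.2459 ≈ 3409 m/s.
Stage 3: m₀ = 1,008 kg, m_f = 1,008 − 628 = 380 kg; Δv = 290×9.80665×ln(2.653) = 2843.9×0.9756 ≈ 2774 m/s.
Total Δv = 3965 + 3409 + 2774 = 10148 m/s.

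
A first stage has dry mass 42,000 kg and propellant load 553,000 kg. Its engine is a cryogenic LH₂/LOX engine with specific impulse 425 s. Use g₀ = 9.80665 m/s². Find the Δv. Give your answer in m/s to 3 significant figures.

Δv ≈ 11000 m/s

v_e = Isp · g₀ = 425 × 9.80665 = 4167.8 m/s.
m₀ = m_dry + m_prop = 42,000 + 553,000 = 595,000 kg.
Using Δv = v_e ln(m₀/m_f): Δv = v_e · ln(m₀/m_f) = 4167.8 × ln(14.17) = 4167.8 × 2.6509 ≈ 11048.5 m/s.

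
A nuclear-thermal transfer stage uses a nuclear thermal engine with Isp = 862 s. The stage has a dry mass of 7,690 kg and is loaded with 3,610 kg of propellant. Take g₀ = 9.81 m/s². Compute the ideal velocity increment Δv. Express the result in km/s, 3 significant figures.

Δv ≈ 3.25 km/s

v_e = Isp · g₀ = 862 × 9.81 = 8456.2 m/s.
m₀ = m_dry + m_prop = 7,690 + 3,610 = 11,300 kg.
Δv = v_e · ln(m₀/m_f) = 8456.2 × ln(1.469) = 8456.2 × 0.3849 ≈ 3254.6 m/s.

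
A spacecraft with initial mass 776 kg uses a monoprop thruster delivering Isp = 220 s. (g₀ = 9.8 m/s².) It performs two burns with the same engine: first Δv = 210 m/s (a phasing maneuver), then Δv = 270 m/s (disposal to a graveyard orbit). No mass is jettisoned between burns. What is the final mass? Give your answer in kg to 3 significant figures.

v_e = Isp · g₀ = 220 × 9.8 = 2156.0 m/s.
After the first burn: m = 776 × exp(−210/2156.0) = 776 × 0.90719 = 703.979 kg.
After the second burn: m = 703.979 × exp(−270/2156.0) = 703.979 × 0.88229 = 621.114 kg.

final mass ≈ 621 kg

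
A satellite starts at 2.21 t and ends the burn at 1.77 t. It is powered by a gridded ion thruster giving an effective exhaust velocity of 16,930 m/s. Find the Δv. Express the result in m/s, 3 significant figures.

Δv ≈ 3760 m/s

Δv = v_e · ln(m₀/m_f) = 16930.0 × ln(1.249) = 16930.0 × 0.2220 ≈ 3758.7 m/s.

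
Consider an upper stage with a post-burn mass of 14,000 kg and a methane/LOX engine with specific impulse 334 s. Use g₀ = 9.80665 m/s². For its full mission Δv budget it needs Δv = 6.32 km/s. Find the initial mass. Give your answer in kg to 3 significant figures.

initial mass ≈ 96400 kg

v_e = Isp · g₀ = 334 × 9.80665 = 3275.4 m/s.
m₀/m_f = exp(Δv / v_e) = exp(6320 / 3275.4) = exp(1.9295) = 6.8862.
m₀ = m_f × 6.8862 = 14,000 × 6.8862 = 96,406.8 kg.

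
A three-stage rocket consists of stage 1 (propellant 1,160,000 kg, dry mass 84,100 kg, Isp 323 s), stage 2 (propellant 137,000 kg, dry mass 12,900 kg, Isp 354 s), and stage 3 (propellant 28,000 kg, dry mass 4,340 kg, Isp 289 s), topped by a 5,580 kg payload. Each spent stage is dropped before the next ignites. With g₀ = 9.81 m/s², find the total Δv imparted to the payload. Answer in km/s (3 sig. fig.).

Δv ≈ 13.6 km/s

Ignition mass of stage 1 = 1,160,000+84,100 + 137,000+12,900 + 28,000+4,340 + 5,580 = 1,431,920 kg.
Stage 1: m₀ = 1,431,920 kg, m_f = 1,431,920 − 1,160,000 = 271,920 kg; Δv = 323×9.81×ln(5.266) = 3168.6×1.6613 ≈ 5264 m/s.
Stage 2: m₀ = 187,820 kg, m_f = 187,820 − 137,000 = 50,820 kg; Δv = 354×9.81×ln(3.696) = 3472.7×1.3072 ≈ 4540 m/s.
Stage 3: m₀ = 37,920 kg, m_f = 37,920 − 28,000 = 9,920 kg; Δv = 289×9.81×ln(3.823) = 2835.1×1.3409 ≈ 3802 m/s.
Total Δv = 5264 + 4540 + 3802 = 13606 m/s.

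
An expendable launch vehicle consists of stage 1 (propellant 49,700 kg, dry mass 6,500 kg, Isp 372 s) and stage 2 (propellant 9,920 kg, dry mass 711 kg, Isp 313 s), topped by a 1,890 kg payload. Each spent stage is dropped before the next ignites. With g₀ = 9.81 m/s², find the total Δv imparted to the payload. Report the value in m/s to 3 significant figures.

Ignition mass of stage 1 = 49,700+6,500 + 9,920+711 + 1,890 = 68,721 kg.
Stage 1: m₀ = 68,721 kg, m_f = 68,721 − 49,700 = 19,021 kg; Δv = 372×9.81×ln(3.613) = 3649.3×1.2845 ≈ 4688 m/s.
Stage 2: m₀ = 12,521 kg, m_f = 12,521 − 9,920 = 2,601 kg; Δv = 313×9.81×ln(4.814) = 3070.5×1.5715 ≈ 4825 m/s.
Total Δv = 4688 + 4825 = 9513 m/s.

Δv ≈ 9510 m/s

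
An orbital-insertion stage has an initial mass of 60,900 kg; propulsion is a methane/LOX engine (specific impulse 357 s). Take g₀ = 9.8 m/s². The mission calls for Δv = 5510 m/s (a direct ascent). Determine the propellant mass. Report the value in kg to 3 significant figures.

propellant mass ≈ 48300 kg

v_e = Isp · g₀ = 357 × 9.8 = 3498.6 m/s.
m₀/m_f = exp(Δv / v_e) = exp(5510 / 3498.6) = exp(1.5749) = 4.8303.
m_f = 60,900 / 4.8303 = 12,607.9 kg, so propellant = m₀ − m_f = 60,900 − 12,607.9 = 48,292.1 kg.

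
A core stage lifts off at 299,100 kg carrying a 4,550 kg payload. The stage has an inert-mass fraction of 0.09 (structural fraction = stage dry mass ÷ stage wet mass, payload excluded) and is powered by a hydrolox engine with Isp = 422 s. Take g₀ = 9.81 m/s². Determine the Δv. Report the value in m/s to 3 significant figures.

Stage wet mass = m₀ − payload = 299,100 − 4,550 = 294,550 kg.
Stage dry mass = ε × stage wet mass = 0.09 × 294,550 = 26,509.5 kg.
Burnout mass m_f = stage dry + payload = 26,509.5 + 4,550 = 31,059.5 kg.
v_e = Isp · g₀ = 422 × 9.81 = 4139.8 m/s.
Using Δv = v_e ln(m₀/m_f): Δv = v_e · ln(299,100/31,059.5) = 4139.8 × ln(9.63) = 4139.8 × 2.2649 ≈ 9376 m/s.

Δv ≈ 9380 m/s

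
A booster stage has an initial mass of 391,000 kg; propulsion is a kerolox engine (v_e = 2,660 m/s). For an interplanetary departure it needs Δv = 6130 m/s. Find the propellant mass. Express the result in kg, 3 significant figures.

propellant mass ≈ 352000 kg

By the Tsiolkovsky rocket equation, m₀/m_f = exp(Δv / v_e) = exp(6130 / 2660.0) = exp(2.3045) = 10.0193.
m_f = 391,000 / 10.0193 = 39,024.7 kg, so propellant = m₀ − m_f = 391,000 − 39,024.7 = 351,975.3 kg.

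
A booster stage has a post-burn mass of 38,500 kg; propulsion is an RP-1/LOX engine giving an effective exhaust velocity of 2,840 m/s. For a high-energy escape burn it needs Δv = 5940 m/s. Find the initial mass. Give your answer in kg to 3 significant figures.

By the Tsiolkovsky rocket equation, m₀/m_f = exp(Δv / v_e) = exp(5940 / 2840.0) = exp(2.0915) = 8.0975.
m₀ = m_f × 8.0975 = 38,500 × 8.0975 = 311,754 kg.

initial mass ≈ 312000 kg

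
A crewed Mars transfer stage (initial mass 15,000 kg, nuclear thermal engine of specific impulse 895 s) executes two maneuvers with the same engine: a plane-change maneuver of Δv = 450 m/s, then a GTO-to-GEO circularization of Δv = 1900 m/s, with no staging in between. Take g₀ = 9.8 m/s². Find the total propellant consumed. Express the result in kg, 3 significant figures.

total propellant consumed ≈ 3530 kg

v_e = Isp · g₀ = 895 × 9.8 = 8771.0 m/s.
After the first burn: m = 15000 × exp(−450/8771.0) = 15000 × 0.94999 = 14,249.9 kg.
After the second burn: m = 14,249.9 × exp(−1900/8771.0) = 14,249.9 × 0.80523 = 11,474.4 kg.
Total propellant = m₀ − m_final = 15000 − 11,474.4 = 3,525.6 kg.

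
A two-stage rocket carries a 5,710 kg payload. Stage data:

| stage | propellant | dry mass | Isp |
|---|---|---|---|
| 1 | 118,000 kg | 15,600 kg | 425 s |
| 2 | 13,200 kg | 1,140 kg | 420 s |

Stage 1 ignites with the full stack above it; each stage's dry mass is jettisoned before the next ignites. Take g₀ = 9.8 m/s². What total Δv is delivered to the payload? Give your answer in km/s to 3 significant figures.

Δv ≈ 10.5 km/s

Ignition mass of stage 1 = 118,000+15,600 + 13,200+1,140 + 5,710 = 153,650 kg.
Stage 1: m₀ = 153,650 kg, m_f = 153,650 − 118,000 = 35,650 kg; Δv = 425×9.8×ln(4.31) = 4165.0×1.4609 ≈ 6085 m/s.
Stage 2: m₀ = 20,050 kg, m_f = 20,050 − 13,200 = 6,850 kg; Δv = 420×9.8×ln(2.927) = 4116.0×1.0740 ≈ 4421 m/s.
Total Δv = 6085 + 4421 = 10506 m/s.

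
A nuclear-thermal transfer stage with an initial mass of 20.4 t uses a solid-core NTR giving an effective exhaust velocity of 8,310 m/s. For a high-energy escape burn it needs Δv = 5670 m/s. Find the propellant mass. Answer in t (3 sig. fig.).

propellant mass ≈ 10.1 t

From the ideal rocket equation, m₀/m_f = exp(Δv / v_e) = exp(5670 / 8310.0) = exp(0.6823) = 1.9784.
m_f = 20.4 / 1.9784 = 10.3114 t, so propellant = m₀ − m_f = 20.4 − 10.3114 = 10.0886 t.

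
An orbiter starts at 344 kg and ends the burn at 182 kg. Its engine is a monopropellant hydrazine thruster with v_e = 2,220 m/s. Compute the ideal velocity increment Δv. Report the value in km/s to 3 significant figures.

Δv ≈ 1.41 km/s

Δv = v_e · ln(m₀/m_f) = 2220.0 × ln(1.89) = 2220.0 × 0.6366 ≈ 1413.3 m/s.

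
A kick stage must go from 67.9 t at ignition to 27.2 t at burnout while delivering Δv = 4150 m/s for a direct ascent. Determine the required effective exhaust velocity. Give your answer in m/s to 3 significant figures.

ln(m₀/m_f) = ln(67900/27200) = ln(2.496) = 0.9148.
From the ideal rocket equation, v_e = Δv / ln(m₀/m_f) = 4150 / 0.9148 = 4536.4 m/s.

v_e ≈ 4540 m/s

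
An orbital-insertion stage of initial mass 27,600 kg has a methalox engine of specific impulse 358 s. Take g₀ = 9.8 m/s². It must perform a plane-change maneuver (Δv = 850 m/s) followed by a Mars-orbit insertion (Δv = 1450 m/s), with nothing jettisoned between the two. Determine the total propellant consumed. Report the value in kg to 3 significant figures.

v_e = Isp · g₀ = 358 × 9.8 = 3508.4 m/s.
After the first burn: m = 27600 × exp(−850/3508.4) = 27600 × 0.78484 = 21,661.6 kg.
After the second burn: m = 21,661.6 × exp(−1450/3508.4) = 21,661.6 × 0.66147 = 14,328.5 kg.
Total propellant = m₀ − m_final = 27600 − 14,328.5 = 13,271.5 kg.

total propellant consumed ≈ 13300 kg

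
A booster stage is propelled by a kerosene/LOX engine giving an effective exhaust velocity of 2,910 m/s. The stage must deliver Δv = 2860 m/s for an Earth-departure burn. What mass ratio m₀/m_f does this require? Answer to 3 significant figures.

mass ratio ≈ 2.67

Using Δv = v_e ln(m₀/m_f): m₀/m_f = exp(Δv / v_e) = exp(2860 / 2910.0) = exp(0.9828) = 2.6720.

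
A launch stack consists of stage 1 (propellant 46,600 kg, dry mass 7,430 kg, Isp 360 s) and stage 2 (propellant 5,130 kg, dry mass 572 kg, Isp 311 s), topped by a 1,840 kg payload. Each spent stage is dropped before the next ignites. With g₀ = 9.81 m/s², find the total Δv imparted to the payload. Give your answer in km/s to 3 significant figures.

Δv ≈ 8.47 km/s

Ignition mass of stage 1 = 46,600+7,430 + 5,130+572 + 1,840 = 61,572 kg.
Stage 1: m₀ = 61,572 kg, m_f = 61,572 − 46,600 = 14,972 kg; Δv = 360×9.81×ln(4.112) = 3531.6×1.4140 ≈ 4994 m/s.
Stage 2: m₀ = 7,542 kg, m_f = 7,542 − 5,130 = 2,412 kg; Δv = 311×9.81×ln(3.127) = 3050.9×1.1400 ≈ 3478 m/s.
Total Δv = 4994 + 3478 = 8472 m/s.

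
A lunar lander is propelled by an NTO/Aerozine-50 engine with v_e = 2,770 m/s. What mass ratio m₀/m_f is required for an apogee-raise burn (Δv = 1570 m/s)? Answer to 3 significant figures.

mass ratio ≈ 1.76

From the ideal rocket equation, m₀/m_f = exp(Δv / v_e) = exp(1570 / 2770.0) = exp(0.5668) = 1.7626.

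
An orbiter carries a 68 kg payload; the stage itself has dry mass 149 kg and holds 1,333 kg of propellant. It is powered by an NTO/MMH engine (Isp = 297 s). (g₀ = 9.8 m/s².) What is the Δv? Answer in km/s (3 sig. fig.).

v_e = Isp · g₀ = 297 × 9.8 = 2910.6 m/s.
m₀ = payload + dry + propellant = 68 + 149 + 1,333 = 1,550 kg.
m_f = payload + dry = 68 + 149 = 217 kg.
Rocket equation: Δv = v_e · ln(m₀/m_f) = 2910.6 × ln(7.143) = 2910.6 × 1.9661 ≈ 5722.6 m/s.

Δv ≈ 5.72 km/s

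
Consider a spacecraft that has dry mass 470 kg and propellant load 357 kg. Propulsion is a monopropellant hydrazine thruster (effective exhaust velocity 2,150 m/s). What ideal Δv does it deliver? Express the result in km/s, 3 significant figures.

m₀ = m_dry + m_prop = 470 + 357 = 827 kg.
Δv = v_e · ln(m₀/m_f) = 2150.0 × ln(1.76) = 2150.0 × 0.5651 ≈ 1214.9 m/s.

Δv ≈ 1.21 km/s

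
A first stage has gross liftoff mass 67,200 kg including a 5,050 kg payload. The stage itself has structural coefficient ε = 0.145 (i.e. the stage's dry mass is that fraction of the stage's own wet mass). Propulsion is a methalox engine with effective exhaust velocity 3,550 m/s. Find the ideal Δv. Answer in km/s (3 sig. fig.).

Stage wet mass = m₀ − payload = 67,200 − 5,050 = 62,150 kg.
Stage dry mass = ε × stage wet mass = 0.145 × 62,150 = 9,011.75 kg.
Burnout mass m_f = stage dry + payload = 9,011.75 + 5,050 = 14,061.75 kg.
Δv = v_e · ln(67,200/14,061.75) = 3550.0 × ln(4.779) = 3550.0 × 1.5642 ≈ 5553 m/s.

Δv ≈ 5.55 km/s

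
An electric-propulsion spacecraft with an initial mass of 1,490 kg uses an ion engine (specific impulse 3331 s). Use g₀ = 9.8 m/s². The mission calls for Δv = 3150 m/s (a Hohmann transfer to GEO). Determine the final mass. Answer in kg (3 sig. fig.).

v_e = Isp · g₀ = 3331 × 9.8 = 32643.8 m/s.
m₀/m_f = exp(Δv / v_e) = exp(3150 / 32643.8) = exp(0.0965) = 1.1013.
m_f = m₀ / 1.1013 = 1,490 / 1.1013 = 1,352.95 kg.

final mass ≈ 1350 kg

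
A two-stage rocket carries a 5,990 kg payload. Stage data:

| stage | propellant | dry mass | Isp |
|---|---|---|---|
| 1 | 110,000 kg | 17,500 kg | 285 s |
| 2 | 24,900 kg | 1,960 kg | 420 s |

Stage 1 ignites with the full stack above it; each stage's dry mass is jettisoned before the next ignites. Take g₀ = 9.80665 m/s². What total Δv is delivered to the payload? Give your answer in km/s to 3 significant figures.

Δv ≈ 9.08 km/s

Ignition mass of stage 1 = 110,000+17,500 + 24,900+1,960 + 5,990 = 160,350 kg.
Stage 1: m₀ = 160,350 kg, m_f = 160,350 − 110,000 = 50,350 kg; Δv = 285×9.80665×ln(3.185) = 2794.9×1.1584 ≈ 3237 m/s.
Stage 2: m₀ = 32,850 kg, m_f = 32,850 − 24,900 = 7,950 kg; Δv = 420×9.80665×ln(4.132) = 4118.8×1.4188 ≈ 5844 m/s.
Total Δv = 3237 + 5844 = 9081 m/s.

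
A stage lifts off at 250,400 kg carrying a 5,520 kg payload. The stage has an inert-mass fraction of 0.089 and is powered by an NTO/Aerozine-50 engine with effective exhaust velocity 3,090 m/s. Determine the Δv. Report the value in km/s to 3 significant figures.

Δv ≈ 6.85 km/s

Stage wet mass = m₀ − payload = 250,400 − 5,520 = 244,880 kg.
Stage dry mass = ε × stage wet mass = 0.089 × 244,880 = 21,794.3 kg.
Burnout mass m_f = stage dry + payload = 21,794.3 + 5,520 = 27,314.3 kg.
Δv = v_e · ln(250,400/27,314.3) = 3090.0 × ln(9.167) = 3090.0 × 2.2156 ≈ 6846 m/s.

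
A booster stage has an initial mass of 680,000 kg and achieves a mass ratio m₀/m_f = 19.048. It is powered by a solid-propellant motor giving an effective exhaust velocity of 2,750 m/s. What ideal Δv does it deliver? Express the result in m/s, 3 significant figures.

By the Tsiolkovsky rocket equation, Δv = v_e · ln(19.048) = 2750.0 × 2.9470 ≈ 8104.1 m/s.

Δv ≈ 8100 m/s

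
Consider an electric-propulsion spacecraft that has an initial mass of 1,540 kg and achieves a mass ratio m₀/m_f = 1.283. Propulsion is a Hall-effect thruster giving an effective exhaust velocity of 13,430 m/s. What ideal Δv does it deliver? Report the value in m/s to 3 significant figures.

Using Δv = v_e ln(m₀/m_f): Δv = v_e · ln(1.283) = 13430.0 × 0.2492 ≈ 3346.8 m/s.

Δv ≈ 3350 m/s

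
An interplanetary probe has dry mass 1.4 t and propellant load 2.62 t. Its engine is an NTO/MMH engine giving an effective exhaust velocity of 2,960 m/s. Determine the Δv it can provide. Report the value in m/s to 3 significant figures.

Δv ≈ 3120 m/s

m₀ = m_dry + m_prop = 1.4 + 2.62 = 4.02 t.
Using Δv = v_e ln(m₀/m_f): Δv = v_e · ln(m₀/m_f) = 2960.0 × ln(2.871) = 2960.0 × 1.0548 ≈ 3122.2 m/s.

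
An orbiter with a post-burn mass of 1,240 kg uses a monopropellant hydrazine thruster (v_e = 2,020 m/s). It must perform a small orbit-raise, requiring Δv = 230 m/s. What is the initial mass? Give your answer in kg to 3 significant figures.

initial mass ≈ 1390 kg

Using Δv = v_e ln(m₀/m_f): m₀/m_f = exp(Δv / v_e) = exp(230 / 2020.0) = exp(0.1139) = 1.1206.
m₀ = m_f × 1.1206 = 1,240 × 1.1206 = 1,389.54 kg.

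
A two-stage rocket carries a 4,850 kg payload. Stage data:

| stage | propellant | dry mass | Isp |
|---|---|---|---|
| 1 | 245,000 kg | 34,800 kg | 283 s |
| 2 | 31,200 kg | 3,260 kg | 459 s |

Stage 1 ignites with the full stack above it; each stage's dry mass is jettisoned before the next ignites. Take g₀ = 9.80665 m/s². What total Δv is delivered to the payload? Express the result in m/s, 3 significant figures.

Δv ≈ 11200 m/s

Ignition mass of stage 1 = 245,000+34,800 + 31,200+3,260 + 4,850 = 319,110 kg.
Stage 1: m₀ = 319,110 kg, m_f = 319,110 − 245,000 = 74,110 kg; Δv = 283×9.80665×ln(4.306) = 2775.3×1.4600 ≈ 4052 m/s.
Stage 2: m₀ = 39,310 kg, m_f = 39,310 − 31,200 = 8,110 kg; Δv = 459×9.80665×ln(4.847) = 4501.3×1.5784 ≈ 7105 m/s.
Total Δv = 4052 + 7105 = 11157 m/s.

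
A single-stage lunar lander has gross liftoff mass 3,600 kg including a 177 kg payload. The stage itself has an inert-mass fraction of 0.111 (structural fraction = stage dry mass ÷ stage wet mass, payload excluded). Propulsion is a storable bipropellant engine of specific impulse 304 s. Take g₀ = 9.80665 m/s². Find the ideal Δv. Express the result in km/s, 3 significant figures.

Stage wet mass = m₀ − payload = 3,600 − 177 = 3,423 kg.
Stage dry mass = ε × stage wet mass = 0.111 × 3,423 = 379.953 kg.
Burnout mass m_f = stage dry + payload = 379.953 + 177 = 556.953 kg.
v_e = Isp · g₀ = 304 × 9.80665 = 2981.2 m/s.
Δv = v_e · ln(3,600/556.953) = 2981.2 × ln(6.464) = 2981.2 × 1.8662 ≈ 5564 m/s.

Δv ≈ 5.56 km/s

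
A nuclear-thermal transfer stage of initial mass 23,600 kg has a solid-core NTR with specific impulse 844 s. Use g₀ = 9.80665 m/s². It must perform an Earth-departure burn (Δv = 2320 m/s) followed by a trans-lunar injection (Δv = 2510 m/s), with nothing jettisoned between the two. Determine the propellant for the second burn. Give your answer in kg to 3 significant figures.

propellant for the second burn ≈ 4660 kg

v_e = Isp · g₀ = 844 × 9.80665 = 8276.8 m/s.
After the first burn: m = 23600 × exp(−2320/8276.8) = 23600 × 0.75556 = 17,831.2 kg.
After the second burn: m = 17,831.2 × exp(−2510/8276.8) = 17,831.2 × 0.73841 = 13,166.7 kg.
Second-burn propellant = 17,831.2 − 13,166.7 = 4,664.5 kg.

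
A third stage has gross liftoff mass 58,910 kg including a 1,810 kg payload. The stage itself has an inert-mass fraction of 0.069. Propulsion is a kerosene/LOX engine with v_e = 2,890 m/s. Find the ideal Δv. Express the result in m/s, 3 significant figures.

Stage wet mass = m₀ − payload = 58,910 − 1,810 = 57,100 kg.
Stage dry mass = ε × stage wet mass = 0.069 × 57,100 = 3,939.9 kg.
Burnout mass m_f = stage dry + payload = 3,939.9 + 1,810 = 5,749.9 kg.
Rocket equation: Δv = v_e · ln(58,910/5,749.9) = 2890.0 × ln(10.25) = 2890.0 × 2.3268 ≈ 6725 m/s.

Δv ≈ 6720 m/s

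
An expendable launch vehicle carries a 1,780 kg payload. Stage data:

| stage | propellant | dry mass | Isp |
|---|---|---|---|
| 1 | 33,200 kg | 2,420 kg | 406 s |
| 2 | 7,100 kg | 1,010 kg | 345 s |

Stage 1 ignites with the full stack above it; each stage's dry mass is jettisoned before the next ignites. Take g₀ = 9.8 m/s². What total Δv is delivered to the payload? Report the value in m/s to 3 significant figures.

Δv ≈ 9480 m/s

Ignition mass of stage 1 = 33,200+2,420 + 7,100+1,010 + 1,780 = 45,510 kg.
Stage 1: m₀ = 45,510 kg, m_f = 45,510 − 33,200 = 12,310 kg; Δv = 406×9.8×ln(3.697) = 3978.8×1.3075 ≈ 5202 m/s.
Stage 2: m₀ = 9,890 kg, m_f = 9,890 − 7,100 = 2,790 kg; Δv = 345×9.8×ln(3.545) = 3381.0×1.2655 ≈ 4279 m/s.
Total Δv = 5202 + 4279 = 9481 m/s.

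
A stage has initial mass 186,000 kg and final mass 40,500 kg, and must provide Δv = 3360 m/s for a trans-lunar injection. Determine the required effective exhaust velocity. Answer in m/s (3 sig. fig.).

ln(m₀/m_f) = ln(186000/40500) = ln(4.593) = 1.5244.
Rocket equation: v_e = Δv / ln(m₀/m_f) = 3360 / 1.5244 = 2204.1 m/s.

v_e ≈ 2200 m/s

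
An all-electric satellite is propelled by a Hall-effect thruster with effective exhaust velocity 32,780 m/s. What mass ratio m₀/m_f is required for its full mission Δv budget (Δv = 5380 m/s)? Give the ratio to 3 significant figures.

mass ratio ≈ 1.18

Rocket equation: m₀/m_f = exp(Δv / v_e) = exp(5380 / 32780.0) = exp(0.1641) = 1.1784.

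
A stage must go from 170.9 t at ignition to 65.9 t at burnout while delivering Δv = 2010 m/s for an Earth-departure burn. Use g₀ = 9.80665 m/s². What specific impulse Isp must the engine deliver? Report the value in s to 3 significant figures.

Isp ≈ 215 s

ln(m₀/m_f) = ln(170900/65900) = ln(2.593) = 0.9529.
v_e = Δv / ln(m₀/m_f) = 2010 / 0.9529 = 2109.3 m/s.
Isp = v_e / g₀ = 2109.3 / 9.80665 = 215.1 s.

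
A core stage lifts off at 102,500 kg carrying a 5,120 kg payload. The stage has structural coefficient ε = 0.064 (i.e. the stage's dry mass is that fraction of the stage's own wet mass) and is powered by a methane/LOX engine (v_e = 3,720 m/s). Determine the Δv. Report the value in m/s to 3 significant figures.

Stage wet mass = m₀ − payload = 102,500 − 5,120 = 97,380 kg.
Stage dry mass = ε × stage wet mass = 0.064 × 97,380 = 6,232.32 kg.
Burnout mass m_f = stage dry + payload = 6,232.32 + 5,120 = 11,352.32 kg.
From the ideal rocket equation, Δv = v_e · ln(102,500/11,352.32) = 3720.0 × ln(9.029) = 3720.0 × 2.2004 ≈ 8186 m/s.

Δv ≈ 8190 m/s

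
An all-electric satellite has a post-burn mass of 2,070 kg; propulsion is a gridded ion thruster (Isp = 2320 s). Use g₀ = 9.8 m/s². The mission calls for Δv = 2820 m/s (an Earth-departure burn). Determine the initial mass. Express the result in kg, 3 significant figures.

initial mass ≈ 2340 kg

v_e = Isp · g₀ = 2320 × 9.8 = 22736.0 m/s.
From the ideal rocket equation, m₀/m_f = exp(Δv / v_e) = exp(2820 / 22736.0) = exp(0.1240) = 1.1321.
m₀ = m_f × 1.1321 = 2,070 × 1.1321 = 2,343.45 kg.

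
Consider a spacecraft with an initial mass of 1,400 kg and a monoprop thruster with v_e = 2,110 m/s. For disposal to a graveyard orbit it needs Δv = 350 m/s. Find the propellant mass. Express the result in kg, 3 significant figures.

propellant mass ≈ 214 kg

By the Tsiolkovsky rocket equation, m₀/m_f = exp(Δv / v_e) = exp(350 / 2110.0) = exp(0.1659) = 1.1804.
m_f = 1,400 / 1.1804 = 1,186.04 kg, so propellant = m₀ − m_f = 1,400 − 1,186.04 = 213.96 kg.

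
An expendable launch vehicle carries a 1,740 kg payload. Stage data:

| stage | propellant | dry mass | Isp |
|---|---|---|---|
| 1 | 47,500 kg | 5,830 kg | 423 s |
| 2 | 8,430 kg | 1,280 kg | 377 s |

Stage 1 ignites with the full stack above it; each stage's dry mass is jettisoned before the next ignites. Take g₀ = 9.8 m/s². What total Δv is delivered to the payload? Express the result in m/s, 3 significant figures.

Ignition mass of stage 1 = 47,500+5,830 + 8,430+1,280 + 1,740 = 64,780 kg.
Stage 1: m₀ = 64,780 kg, m_f = 64,780 − 47,500 = 17,280 kg; Δv = 423×9.8×ln(3.749) = 4145.4×1.3214 ≈ 5478 m/s.
Stage 2: m₀ = 11,450 kg, m_f = 11,450 − 8,430 = 3,020 kg; Δv = 377×9.8×ln(3.791) = 3694.6×1.3327 ≈ 4924 m/s.
Total Δv = 5478 + 4924 = 10402 m/s.

Δv ≈ 10400 m/s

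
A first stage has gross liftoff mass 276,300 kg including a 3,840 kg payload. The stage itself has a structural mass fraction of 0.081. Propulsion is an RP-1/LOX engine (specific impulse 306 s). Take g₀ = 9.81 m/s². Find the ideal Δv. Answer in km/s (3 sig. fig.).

Stage wet mass = m₀ − payload = 276,300 − 3,840 = 272,460 kg.
Stage dry mass = ε × stage wet mass = 0.081 × 272,460 = 22,069.3 kg.
Burnout mass m_f = stage dry + payload = 22,069.3 + 3,840 = 25,909.3 kg.
v_e = Isp · g₀ = 306 × 9.81 = 3001.9 m/s.
Δv = v_e · ln(276,300/25,909.3) = 3001.9 × ln(10.66) = 3001.9 × 2.3669 ≈ 7105 m/s.

Δv ≈ 7.11 km/s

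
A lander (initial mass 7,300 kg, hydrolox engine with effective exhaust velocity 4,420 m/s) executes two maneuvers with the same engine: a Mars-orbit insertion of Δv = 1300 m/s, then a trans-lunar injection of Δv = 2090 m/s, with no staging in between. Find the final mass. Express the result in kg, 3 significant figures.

After the first burn: m = 7300 × exp(−1300/4420.0) = 7300 × 0.74519 = 5,439.89 kg.
After the second burn: m = 5,439.89 × exp(−2090/4420.0) = 5,439.89 × 0.62322 = 3,390.25 kg.

final mass ≈ 3390 kg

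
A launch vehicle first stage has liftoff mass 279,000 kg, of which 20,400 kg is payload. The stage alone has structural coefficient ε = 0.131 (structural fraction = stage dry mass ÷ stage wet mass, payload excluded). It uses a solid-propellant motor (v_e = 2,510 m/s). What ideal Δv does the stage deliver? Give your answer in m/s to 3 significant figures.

Δv ≈ 4110 m/s

Stage wet mass = m₀ − payload = 279,000 − 20,400 = 258,600 kg.
Stage dry mass = ε × stage wet mass = 0.131 × 258,600 = 33,876.6 kg.
Burnout mass m_f = stage dry + payload = 33,876.6 + 20,400 = 54,276.6 kg.
From the ideal rocket equation, Δv = v_e · ln(279,000/54,276.6) = 2510.0 × ln(5.14) = 2510.0 × 1.6371 ≈ 4109 m/s.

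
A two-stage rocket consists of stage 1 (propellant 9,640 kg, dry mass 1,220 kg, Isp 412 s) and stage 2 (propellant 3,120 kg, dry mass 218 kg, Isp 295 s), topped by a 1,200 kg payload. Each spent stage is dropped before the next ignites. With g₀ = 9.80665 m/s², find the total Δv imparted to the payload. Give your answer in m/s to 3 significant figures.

Δv ≈ 7340 m/s

Ignition mass of stage 1 = 9,640+1,220 + 3,120+218 + 1,200 = 15,398 kg.
Stage 1: m₀ = 15,398 kg, m_f = 15,398 − 9,640 = 5,758 kg; Δv = 412×9.80665×ln(2.674) = 4040.3×0.9836 ≈ 3974 m/s.
Stage 2: m₀ = 4,538 kg, m_f = 4,538 − 3,120 = 1,418 kg; Δv = 295×9.80665×ln(3.2) = 2893.0×1.1632 ≈ 3365 m/s.
Total Δv = 3974 + 3365 = 7339 m/s.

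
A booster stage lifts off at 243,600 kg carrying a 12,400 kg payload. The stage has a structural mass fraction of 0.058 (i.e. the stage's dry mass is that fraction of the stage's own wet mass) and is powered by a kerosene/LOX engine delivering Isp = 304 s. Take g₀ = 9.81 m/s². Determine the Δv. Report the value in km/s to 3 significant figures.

Δv ≈ 6.69 km/s

Stage wet mass = m₀ − payload = 243,600 − 12,400 = 231,200 kg.
Stage dry mass = ε × stage wet mass = 0.058 × 231,200 = 13,409.6 kg.
Burnout mass m_f = stage dry + payload = 13,409.6 + 12,400 = 25,809.6 kg.
v_e = Isp · g₀ = 304 × 9.81 = 2982.2 m/s.
Using Δv = v_e ln(m₀/m_f): Δv = v_e · ln(243,600/25,809.6) = 2982.2 × ln(9.438) = 2982.2 × 2.2448 ≈ 6694 m/s.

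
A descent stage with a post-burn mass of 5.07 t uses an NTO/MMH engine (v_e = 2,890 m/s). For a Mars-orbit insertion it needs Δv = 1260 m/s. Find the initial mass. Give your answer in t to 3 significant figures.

m₀/m_f = exp(Δv / v_e) = exp(1260 / 2890.0) = exp(0.4360) = 1.5465.
m₀ = m_f × 1.5465 = 5.07 × 1.5465 = 7.84076 t.

initial mass ≈ 7.84 t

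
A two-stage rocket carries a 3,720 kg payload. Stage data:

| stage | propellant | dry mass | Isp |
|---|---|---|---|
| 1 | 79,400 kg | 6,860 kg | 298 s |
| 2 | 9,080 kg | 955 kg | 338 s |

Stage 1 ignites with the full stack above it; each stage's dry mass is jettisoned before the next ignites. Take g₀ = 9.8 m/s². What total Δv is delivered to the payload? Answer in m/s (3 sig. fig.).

Ignition mass of stage 1 = 79,400+6,860 + 9,080+955 + 3,720 = 100,015 kg.
Stage 1: m₀ = 100,015 kg, m_f = 100,015 − 79,400 = 20,615 kg; Δv = 298×9.8×ln(4.852) = 2920.4×1.5793 ≈ 4612 m/s.
Stage 2: m₀ = 13,755 kg, m_f = 13,755 − 9,080 = 4,675 kg; Δv = 338×9.8×ln(2.942) = 3312.4×1.0792 ≈ 3575 m/s.
Total Δv = 4612 + 3575 = 8187 m/s.

Δv ≈ 8190 m/s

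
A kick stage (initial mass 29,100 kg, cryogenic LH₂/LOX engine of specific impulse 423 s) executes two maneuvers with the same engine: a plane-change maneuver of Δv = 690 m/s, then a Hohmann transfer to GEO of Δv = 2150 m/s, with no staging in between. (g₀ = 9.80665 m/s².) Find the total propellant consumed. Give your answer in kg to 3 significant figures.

total propellant consumed ≈ 14400 kg

v_e = Isp · g₀ = 423 × 9.80665 = 4148.2 m/s.
After the first burn: m = 29100 × exp(−690/4148.2) = 29100 × 0.84676 = 24,640.7 kg.
After the second burn: m = 24,640.7 × exp(−2150/4148.2) = 24,640.7 × 0.59553 = 14,674.3 kg.
Total propellant = m₀ − m_final = 29100 − 14,674.3 = 14,425.7 kg.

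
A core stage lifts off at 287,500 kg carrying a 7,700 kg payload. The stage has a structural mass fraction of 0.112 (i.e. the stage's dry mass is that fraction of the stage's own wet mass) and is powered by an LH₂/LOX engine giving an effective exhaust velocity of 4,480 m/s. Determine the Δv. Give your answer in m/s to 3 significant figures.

Stage wet mass = m₀ − payload = 287,500 − 7,700 = 279,800 kg.
Stage dry mass = ε × stage wet mass = 0.112 × 279,800 = 31,337.6 kg.
Burnout mass m_f = stage dry + payload = 31,337.6 + 7,700 = 39,037.6 kg.
Δv = v_e · ln(287,500/39,037.6) = 4480.0 × ln(7.365) = 4480.0 × 1.9967 ≈ 8945 m/s.

Δv ≈ 8950 m/s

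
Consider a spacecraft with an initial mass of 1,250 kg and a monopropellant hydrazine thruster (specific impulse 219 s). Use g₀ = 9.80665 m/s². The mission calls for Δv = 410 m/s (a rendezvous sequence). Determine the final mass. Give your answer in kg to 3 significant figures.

final mass ≈ 1030 kg

v_e = Isp · g₀ = 219 × 9.80665 = 2147.7 m/s.
m₀/m_f = exp(Δv / v_e) = exp(410 / 2147.7) = exp(0.1909) = 1.2103.
m_f = m₀ / 1.2103 = 1,250 / 1.2103 = 1,032.8 kg.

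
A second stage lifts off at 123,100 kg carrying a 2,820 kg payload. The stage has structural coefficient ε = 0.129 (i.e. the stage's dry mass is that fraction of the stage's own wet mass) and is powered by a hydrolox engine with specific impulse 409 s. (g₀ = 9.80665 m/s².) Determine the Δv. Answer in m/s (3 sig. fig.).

Stage wet mass = m₀ − payload = 123,100 − 2,820 = 120,280 kg.
Stage dry mass = ε × stage wet mass = 0.129 × 120,280 = 15,516.1 kg.
Burnout mass m_f = stage dry + payload = 15,516.1 + 2,820 = 18,336.1 kg.
v_e = Isp · g₀ = 409 × 9.80665 = 4010.9 m/s.
Using Δv = v_e ln(m₀/m_f): Δv = v_e · ln(123,100/18,336.1) = 4010.9 × ln(6.714) = 4010.9 × 1.9041 ≈ 7637 m/s.

Δv ≈ 7640 m/s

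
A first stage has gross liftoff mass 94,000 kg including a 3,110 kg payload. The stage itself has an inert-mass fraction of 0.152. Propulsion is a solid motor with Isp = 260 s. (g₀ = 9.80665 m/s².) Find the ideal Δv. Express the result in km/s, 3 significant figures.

Stage wet mass = m₀ − payload = 94,000 − 3,110 = 90,890 kg.
Stage dry mass = ε × stage wet mass = 0.152 × 90,890 = 13,815.3 kg.
Burnout mass m_f = stage dry + payload = 13,815.3 + 3,110 = 16,925.3 kg.
v_e = Isp · g₀ = 260 × 9.80665 = 2549.7 m/s.
From the ideal rocket equation, Δv = v_e · ln(94,000/16,925.3) = 2549.7 × ln(5.554) = 2549.7 × 1.7145 ≈ 4371 m/s.

Δv ≈ 4.37 km/s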